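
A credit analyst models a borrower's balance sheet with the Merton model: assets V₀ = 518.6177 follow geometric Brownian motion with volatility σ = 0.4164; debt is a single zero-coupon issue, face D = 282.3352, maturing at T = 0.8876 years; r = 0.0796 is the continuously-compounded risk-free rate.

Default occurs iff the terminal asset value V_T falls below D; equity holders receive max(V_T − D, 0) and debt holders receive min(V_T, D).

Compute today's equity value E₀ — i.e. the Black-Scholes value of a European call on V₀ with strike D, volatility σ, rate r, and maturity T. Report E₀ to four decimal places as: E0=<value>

d₁ = [ln(V₀/D) + (r + σ²/2)T] / (σ√T)
   = [ln(518.6177/282.3352) + (0.0796 + 0.5·0.4164²)·0.8876] / (0.4164·√0.8876)
   = [0.608072 + 0.147603] / 0.392301 = 1.926263
d₂ = d₁ − σ√T = 1.926263 − 0.392301 = 1.533962
N(d₁) = 0.972964,  N(d₂) = 0.937481,  e^(−rT) = 0.931785
E₀ = V₀·N(d₁) − D·e^(−rT)·N(d₂)
   = 518.6177·0.972964 − 282.3352·0.931785·0.937481 = 257.968073

E0=257.9681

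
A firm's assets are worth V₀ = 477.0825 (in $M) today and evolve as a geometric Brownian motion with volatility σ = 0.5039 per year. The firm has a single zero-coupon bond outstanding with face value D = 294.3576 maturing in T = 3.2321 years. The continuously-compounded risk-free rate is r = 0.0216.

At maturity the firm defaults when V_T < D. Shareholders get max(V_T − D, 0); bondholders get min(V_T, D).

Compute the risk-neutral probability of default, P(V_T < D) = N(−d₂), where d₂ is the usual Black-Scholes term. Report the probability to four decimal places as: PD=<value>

d₁ = [ln(V₀/D) + (r + σ²/2)T] / (σ√T)
   = [ln(477.0825/294.3576) + (0.0216 + 0.5·0.5039²)·3.2321] / (0.5039·√3.2321)
   = [0.482894 + 0.480153] / 0.905914 = 1.063067
d₂ = d₁ − σ√T = 1.063067 − 0.905914 = 0.157154
risk-neutral PD = N(−d₂) = N(-0.157154) = 0.437562

PD=0.4376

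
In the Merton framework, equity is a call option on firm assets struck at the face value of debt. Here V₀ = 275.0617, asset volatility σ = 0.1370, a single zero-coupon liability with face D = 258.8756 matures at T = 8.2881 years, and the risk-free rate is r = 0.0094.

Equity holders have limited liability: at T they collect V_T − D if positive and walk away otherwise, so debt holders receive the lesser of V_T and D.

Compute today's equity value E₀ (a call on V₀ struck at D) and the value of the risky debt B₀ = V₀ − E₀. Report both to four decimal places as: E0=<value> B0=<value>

d₁ = [ln(V₀/D) + (r + σ²/2)T] / (σ√T)
   = [ln(275.0617/258.8756) + (0.0094 + 0.5·0.1370²)·8.2881] / (0.1370·√8.2881)
   = [0.060648 + 0.155688] / 0.394410 = 0.548504
d₂ = d₁ − σ√T = 0.548504 − 0.394410 = 0.154094
N(d₁) = 0.708327,  N(d₂) = 0.561232,  e^(−rT) = 0.925049
E₀ = V₀·N(d₁) − D·e^(−rT)·N(d₂)
   = 275.0617·0.708327 − 258.8756·0.925049·0.561232 = 60.433859
B₀ = V₀ − E₀ = 275.0617 − 60.433859 = 214.627841

E0=60.4339 B0=214.6278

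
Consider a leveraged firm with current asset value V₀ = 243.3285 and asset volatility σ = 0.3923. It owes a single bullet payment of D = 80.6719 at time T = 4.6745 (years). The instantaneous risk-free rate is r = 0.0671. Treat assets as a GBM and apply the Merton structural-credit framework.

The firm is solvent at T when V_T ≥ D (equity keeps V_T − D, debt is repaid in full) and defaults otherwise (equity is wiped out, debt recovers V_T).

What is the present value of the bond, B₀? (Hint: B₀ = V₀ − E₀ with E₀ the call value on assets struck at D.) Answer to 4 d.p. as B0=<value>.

d₁ = [ln(V₀/D) + (r + σ²/2)T] / (σ√T)
   = [ln(243.3285/80.6719) + (0.0671 + 0.5·0.3923²)·4.6745] / (0.3923·√4.6745)
   = [1.104022 + 0.673360] / 0.848176 = 2.095535
d₂ = d₁ − σ√T = 2.095535 − 0.848176 = 1.247359
N(d₁) = 0.981938,  N(d₂) = 0.893867,  e^(−rT) = 0.730768
E₀ = V₀·N(d₁) − D·e^(−rT)·N(d₂)
   = 243.3285·0.981938 − 80.6719·0.730768·0.893867 = 186.237902
B₀ = V₀ − E₀ = 243.3285 − 186.237902 = 57.090598

B0=57.0906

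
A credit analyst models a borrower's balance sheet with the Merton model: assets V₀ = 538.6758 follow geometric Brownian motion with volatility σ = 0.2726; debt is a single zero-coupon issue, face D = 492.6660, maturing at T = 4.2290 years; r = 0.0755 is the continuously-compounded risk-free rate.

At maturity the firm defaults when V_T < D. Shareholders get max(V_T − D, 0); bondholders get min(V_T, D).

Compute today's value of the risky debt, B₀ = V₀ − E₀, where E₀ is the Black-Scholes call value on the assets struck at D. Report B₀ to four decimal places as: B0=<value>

B0=325.2577

d₁ = [ln(V₀/D) + (r + σ²/2)T] / (σ√T)
   = [ln(538.6758/492.6660) + (0.0755 + 0.5·0.2726²)·4.2290] / (0.2726·√4.2290)
   = [0.089282 + 0.476420] / 0.560589 = 1.009121
d₂ = d₁ − σ√T = 1.009121 − 0.560589 = 0.448531
N(d₁) = 0.843542,  N(d₂) = 0.673115,  e^(−rT) = 0.726665
E₀ = V₀·N(d₁) − D·e^(−rT)·N(d₂)
   = 538.6758·0.843542 − 492.6660·0.726665·0.673115 = 213.418060
B₀ = V₀ − E₀ = 538.6758 − 213.418060 = 325.257740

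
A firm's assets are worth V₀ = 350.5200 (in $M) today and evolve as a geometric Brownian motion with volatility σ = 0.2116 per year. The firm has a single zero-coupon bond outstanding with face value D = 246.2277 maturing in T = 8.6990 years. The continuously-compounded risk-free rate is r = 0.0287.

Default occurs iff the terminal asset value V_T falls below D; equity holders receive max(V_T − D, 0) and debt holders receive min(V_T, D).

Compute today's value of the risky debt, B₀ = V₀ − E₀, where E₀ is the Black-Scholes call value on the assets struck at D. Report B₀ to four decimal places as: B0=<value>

d₁ = [ln(V₀/D) + (r + σ²/2)T] / (σ√T)
   = [ln(350.5200/246.2277) + (0.0287 + 0.5·0.2116²)·8.6990] / (0.2116·√8.6990)
   = [0.353161 + 0.444408] / 0.624094 = 1.277962
d₂ = d₁ − σ√T = 1.277962 − 0.624094 = 0.653868
N(d₁) = 0.899369,  N(d₂) = 0.743402,  e^(−rT) = 0.779065
E₀ = V₀·N(d₁) − D·e^(−rT)·N(d₂)
   = 350.5200·0.899369 − 246.2277·0.779065·0.743402 = 172.641999
B₀ = V₀ − E₀ = 350.5200 − 172.641999 = 177.878001

B0=177.8780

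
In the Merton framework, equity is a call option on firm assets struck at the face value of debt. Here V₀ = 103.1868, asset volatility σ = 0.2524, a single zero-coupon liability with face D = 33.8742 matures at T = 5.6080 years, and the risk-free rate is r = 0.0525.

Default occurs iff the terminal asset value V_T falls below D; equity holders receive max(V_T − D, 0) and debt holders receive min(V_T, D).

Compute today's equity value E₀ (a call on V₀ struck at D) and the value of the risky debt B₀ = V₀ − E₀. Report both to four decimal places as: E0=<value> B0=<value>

d₁ = [ln(V₀/D) + (r + σ²/2)T] / (σ√T)
   = [ln(103.1868/33.8742) + (0.0525 + 0.5·0.2524²)·5.6080] / (0.2524·√5.6080)
   = [1.113887 + 0.473051] / 0.597714 = 2.655013
d₂ = d₁ − σ√T = 2.655013 − 0.597714 = 2.057299
N(d₁) = 0.996035,  N(d₂) = 0.980171,  e^(−rT) = 0.744964
E₀ = V₀·N(d₁) − D·e^(−rT)·N(d₂)
   = 103.1868·0.996035 − 33.8742·0.744964·0.980171 = 78.042972
B₀ = V₀ − E₀ = 103.1868 − 78.042972 = 25.143828

E0=78.0430 B0=25.1438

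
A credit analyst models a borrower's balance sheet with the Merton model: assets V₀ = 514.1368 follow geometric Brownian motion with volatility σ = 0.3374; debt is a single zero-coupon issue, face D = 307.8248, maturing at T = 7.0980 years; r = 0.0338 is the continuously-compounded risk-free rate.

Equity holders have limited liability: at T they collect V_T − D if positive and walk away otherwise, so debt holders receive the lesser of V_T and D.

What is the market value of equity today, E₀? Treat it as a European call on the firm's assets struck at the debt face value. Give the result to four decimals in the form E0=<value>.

d₁ = [ln(V₀/D) + (r + σ²/2)T] / (σ√T)
   = [ln(514.1368/307.8248) + (0.0338 + 0.5·0.3374²)·7.0980] / (0.3374·√7.0980)
   = [0.512959 + 0.643926] / 0.898904 = 1.286995
d₂ = d₁ − σ√T = 1.286995 − 0.898904 = 0.388092
N(d₁) = 0.900952,  N(d₂) = 0.651026,  e^(−rT) = 0.786697
E₀ = V₀·N(d₁) − D·e^(−rT)·N(d₂)
   = 514.1368·0.900952 − 307.8248·0.786697·0.651026 = 305.557044

E0=305.5570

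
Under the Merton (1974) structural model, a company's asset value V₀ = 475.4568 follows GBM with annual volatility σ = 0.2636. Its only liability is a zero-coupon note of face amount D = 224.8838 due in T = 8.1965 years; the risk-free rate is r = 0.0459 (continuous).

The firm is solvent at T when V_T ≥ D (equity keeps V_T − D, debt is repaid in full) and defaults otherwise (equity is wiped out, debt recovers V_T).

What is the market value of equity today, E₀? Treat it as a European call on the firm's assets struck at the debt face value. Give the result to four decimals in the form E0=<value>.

E0=326.9005

d₁ = [ln(V₀/D) + (r + σ²/2)T] / (σ√T)
   = [ln(475.4568/224.8838) + (0.0459 + 0.5·0.2636²)·8.1965] / (0.2636·√8.1965)
   = [0.748692 + 0.660986] / 0.754674 = 1.867929
d₂ = d₁ − σ√T = 1.867929 − 0.754674 = 1.113255
N(d₁) = 0.969114,  N(d₂) = 0.867200,  e^(−rT) = 0.686452
E₀ = V₀·N(d₁) − D·e^(−rT)·N(d₂)
   = 475.4568·0.969114 − 224.8838·0.686452·0.867200 = 326.900489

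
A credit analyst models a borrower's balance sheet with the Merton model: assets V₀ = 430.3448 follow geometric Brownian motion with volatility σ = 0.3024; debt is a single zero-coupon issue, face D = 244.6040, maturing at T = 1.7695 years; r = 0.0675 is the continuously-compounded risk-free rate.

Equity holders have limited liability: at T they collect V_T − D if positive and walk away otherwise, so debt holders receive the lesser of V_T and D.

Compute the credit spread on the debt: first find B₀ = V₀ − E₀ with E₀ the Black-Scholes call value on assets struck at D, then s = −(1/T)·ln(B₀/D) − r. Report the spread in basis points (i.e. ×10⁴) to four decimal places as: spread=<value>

spread=57.7589

d₁ = [ln(V₀/D) + (r + σ²/2)T] / (σ√T)
   = [ln(430.3448/244.6040) + (0.0675 + 0.5·0.3024²)·1.7695] / (0.3024·√1.7695)
   = [0.564946 + 0.200348] / 0.402260 = 1.902485
d₂ = d₁ − σ√T = 1.902485 − 0.402260 = 1.500225
N(d₁) = 0.971446,  N(d₂) = 0.933222,  e^(−rT) = 0.887416
E₀ = V₀·N(d₁) − D·e^(−rT)·N(d₂)
   = 430.3448·0.971446 − 244.6040·0.887416·0.933222 = 215.486467
B₀ = V₀ − E₀ = 430.3448 − 215.486467 = 214.858333
spread = −(1/T)·ln(B₀/D) − r = −(1/1.7695)·ln(214.858333/244.6040) − 0.0675 = 0.00577589
in basis points: 0.00577589 × 10⁴ = 57.7589 bp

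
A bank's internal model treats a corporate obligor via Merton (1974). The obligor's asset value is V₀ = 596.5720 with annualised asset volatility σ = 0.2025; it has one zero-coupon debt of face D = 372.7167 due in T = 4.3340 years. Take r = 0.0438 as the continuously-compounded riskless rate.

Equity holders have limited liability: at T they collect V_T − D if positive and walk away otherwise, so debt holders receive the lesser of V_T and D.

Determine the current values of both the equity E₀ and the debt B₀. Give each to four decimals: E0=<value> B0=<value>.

d₁ = [ln(V₀/D) + (r + σ²/2)T] / (σ√T)
   = [ln(596.5720/372.7167) + (0.0438 + 0.5·0.2025²)·4.3340] / (0.2025·√4.3340)
   = [0.470381 + 0.278690] / 0.421570 = 1.776861
d₂ = d₁ − σ√T = 1.776861 − 0.421570 = 1.355292
N(d₁) = 0.962204,  N(d₂) = 0.912338,  e^(−rT) = 0.827100
E₀ = V₀·N(d₁) − D·e^(−rT)·N(d₂)
   = 596.5720·0.962204 − 372.7167·0.827100·0.912338 = 292.774150
B₀ = V₀ − E₀ = 596.5720 − 292.774150 = 303.797850

E0=292.7742 B0=303.7978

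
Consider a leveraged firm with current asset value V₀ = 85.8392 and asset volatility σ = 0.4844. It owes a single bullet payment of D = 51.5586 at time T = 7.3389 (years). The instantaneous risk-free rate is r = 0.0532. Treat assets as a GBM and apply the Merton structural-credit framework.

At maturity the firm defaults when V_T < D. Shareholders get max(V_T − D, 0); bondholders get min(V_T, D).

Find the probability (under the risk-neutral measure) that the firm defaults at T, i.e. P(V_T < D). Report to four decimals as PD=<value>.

d₁ = [ln(V₀/D) + (r + σ²/2)T] / (σ√T)
   = [ln(85.8392/51.5586) + (0.0532 + 0.5·0.4844²)·7.3389] / (0.4844·√7.3389)
   = [0.509757 + 1.251442] / 1.312259 = 1.342112
d₂ = d₁ − σ√T = 1.342112 − 1.312259 = 0.029852
risk-neutral PD = N(−d₂) = N(-0.029852) = 0.488092

PD=0.4881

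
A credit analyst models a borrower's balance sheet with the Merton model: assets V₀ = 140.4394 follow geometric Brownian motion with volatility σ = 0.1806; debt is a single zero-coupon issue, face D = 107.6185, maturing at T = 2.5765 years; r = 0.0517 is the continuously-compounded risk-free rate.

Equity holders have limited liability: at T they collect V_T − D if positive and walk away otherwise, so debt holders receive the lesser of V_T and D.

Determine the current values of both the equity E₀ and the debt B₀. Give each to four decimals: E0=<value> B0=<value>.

d₁ = [ln(V₀/D) + (r + σ²/2)T] / (σ√T)
   = [ln(140.4394/107.6185) + (0.0517 + 0.5·0.1806²)·2.5765] / (0.1806·√2.5765)
   = [0.266184 + 0.175223] / 0.289890 = 1.522671
d₂ = d₁ − σ√T = 1.522671 − 0.289890 = 1.232781
N(d₁) = 0.936079,  N(d₂) = 0.891171,  e^(−rT) = 0.875286
E₀ = V₀·N(d₁) − D·e^(−rT)·N(d₂)
   = 140.4394·0.936079 − 107.6185·0.875286·0.891171 = 47.516845
B₀ = V₀ − E₀ = 140.4394 − 47.516845 = 92.922555

E0=47.5168 B0=92.9226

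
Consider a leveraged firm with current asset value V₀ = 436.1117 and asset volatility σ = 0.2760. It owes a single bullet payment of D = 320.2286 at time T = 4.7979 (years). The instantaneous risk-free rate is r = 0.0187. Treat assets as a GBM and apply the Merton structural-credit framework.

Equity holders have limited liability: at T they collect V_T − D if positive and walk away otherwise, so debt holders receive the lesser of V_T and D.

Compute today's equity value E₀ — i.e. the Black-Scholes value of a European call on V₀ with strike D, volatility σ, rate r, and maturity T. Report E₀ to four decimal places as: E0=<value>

E0=175.5859

d₁ = [ln(V₀/D) + (r + σ²/2)T] / (σ√T)
   = [ln(436.1117/320.2286) + (0.0187 + 0.5·0.2760²)·4.7979] / (0.2760·√4.7979)
   = [0.308863 + 0.272463] / 0.604553 = 0.961580
d₂ = d₁ − σ√T = 0.961580 − 0.604553 = 0.357027
N(d₁) = 0.831870,  N(d₂) = 0.639464,  e^(−rT) = 0.914186
E₀ = V₀·N(d₁) − D·e^(−rT)·N(d₂)
   = 436.1117·0.831870 − 320.2286·0.914186·0.639464 = 175.585868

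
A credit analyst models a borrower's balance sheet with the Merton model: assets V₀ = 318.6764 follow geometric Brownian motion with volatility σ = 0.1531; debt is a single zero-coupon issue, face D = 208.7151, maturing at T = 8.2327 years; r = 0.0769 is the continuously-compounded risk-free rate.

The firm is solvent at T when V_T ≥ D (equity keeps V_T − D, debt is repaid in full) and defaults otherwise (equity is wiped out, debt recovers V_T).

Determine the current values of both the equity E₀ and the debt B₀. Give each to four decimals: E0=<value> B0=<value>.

E0=208.0770 B0=110.5994

d₁ = [ln(V₀/D) + (r + σ²/2)T] / (σ√T)
   = [ln(318.6764/208.7151) + (0.0769 + 0.5·0.1531²)·8.2327] / (0.1531·√8.2327)
   = [0.423206 + 0.729580] / 0.439285 = 2.624233
d₂ = d₁ − σ√T = 2.624233 − 0.439285 = 2.184948
N(d₁) = 0.995658,  N(d₂) = 0.985554,  e^(−rT) = 0.530946
E₀ = V₀·N(d₁) − D·e^(−rT)·N(d₂)
   = 318.6764·0.995658 − 208.7151·0.530946·0.985554 = 208.077045
B₀ = V₀ − E₀ = 318.6764 − 208.077045 = 110.599355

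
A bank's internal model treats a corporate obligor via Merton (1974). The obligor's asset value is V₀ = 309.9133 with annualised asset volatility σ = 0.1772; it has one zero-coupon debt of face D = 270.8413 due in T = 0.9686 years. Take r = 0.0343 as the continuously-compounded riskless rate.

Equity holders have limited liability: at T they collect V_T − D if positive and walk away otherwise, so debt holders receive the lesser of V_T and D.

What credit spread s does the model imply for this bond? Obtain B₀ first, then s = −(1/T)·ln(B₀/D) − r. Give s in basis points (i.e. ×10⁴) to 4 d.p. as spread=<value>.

d₁ = [ln(V₀/D) + (r + σ²/2)T] / (σ√T)
   = [ln(309.9133/270.8413) + (0.0343 + 0.5·0.1772²)·0.9686] / (0.1772·√0.9686)
   = [0.134760 + 0.048430] / 0.174396 = 1.050424
d₂ = d₁ − σ√T = 1.050424 − 0.174396 = 0.876028
N(d₁) = 0.853238,  N(d₂) = 0.809493,  e^(−rT) = 0.967323
E₀ = V₀·N(d₁) − D·e^(−rT)·N(d₂)
   = 309.9133·0.853238 − 270.8413·0.967323·0.809493 = 52.350155
B₀ = V₀ − E₀ = 309.9133 − 52.350155 = 257.563145
spread = −(1/T)·ln(B₀/D) − r = −(1/0.9686)·ln(257.563145/270.8413) − 0.0343 = 0.01759771
in basis points: 0.01759771 × 10⁴ = 175.9771 bp

spread=175.9771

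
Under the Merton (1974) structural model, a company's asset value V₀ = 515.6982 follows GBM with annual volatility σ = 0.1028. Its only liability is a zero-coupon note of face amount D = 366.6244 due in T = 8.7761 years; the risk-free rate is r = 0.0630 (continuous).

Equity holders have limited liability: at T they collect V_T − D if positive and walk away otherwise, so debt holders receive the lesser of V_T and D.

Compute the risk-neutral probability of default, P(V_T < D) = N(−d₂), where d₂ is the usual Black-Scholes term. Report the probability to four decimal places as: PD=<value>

PD=0.0027

d₁ = [ln(V₀/D) + (r + σ²/2)T] / (σ√T)
   = [ln(515.6982/366.6244) + (0.0630 + 0.5·0.1028²)·8.7761] / (0.1028·√8.7761)
   = [0.341184 + 0.599267] / 0.304540 = 3.088104
d₂ = d₁ − σ√T = 3.088104 − 0.304540 = 2.783565
risk-neutral PD = N(−d₂) = N(-2.783565) = 0.002688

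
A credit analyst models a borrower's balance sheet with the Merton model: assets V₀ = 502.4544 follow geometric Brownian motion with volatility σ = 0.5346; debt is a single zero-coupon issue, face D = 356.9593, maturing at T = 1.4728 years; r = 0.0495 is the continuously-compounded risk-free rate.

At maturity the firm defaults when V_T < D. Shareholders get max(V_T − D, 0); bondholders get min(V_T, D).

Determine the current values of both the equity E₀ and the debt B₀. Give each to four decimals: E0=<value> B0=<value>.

E0=211.2994 B0=291.1550

d₁ = [ln(V₀/D) + (r + σ²/2)T] / (σ√T)
   = [ln(502.4544/356.9593) + (0.0495 + 0.5·0.5346²)·1.4728] / (0.5346·√1.4728)
   = [0.341883 + 0.283365] / 0.648785 = 0.963721
d₂ = d₁ − σ√T = 0.963721 − 0.648785 = 0.314936
N(d₁) = 0.832407,  N(d₂) = 0.623595,  e^(−rT) = 0.929690
E₀ = V₀·N(d₁) − D·e^(−rT)·N(d₂)
   = 502.4544·0.832407 − 356.9593·0.929690·0.623595 = 211.299387
B₀ = V₀ − E₀ = 502.4544 − 211.299387 = 291.155013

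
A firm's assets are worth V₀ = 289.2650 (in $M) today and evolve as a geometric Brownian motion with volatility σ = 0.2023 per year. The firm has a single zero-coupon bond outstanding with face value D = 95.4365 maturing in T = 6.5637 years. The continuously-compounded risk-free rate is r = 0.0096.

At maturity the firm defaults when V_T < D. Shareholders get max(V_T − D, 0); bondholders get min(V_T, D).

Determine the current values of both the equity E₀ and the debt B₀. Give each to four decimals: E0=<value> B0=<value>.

E0=199.9896 B0=89.2754

d₁ = [ln(V₀/D) + (r + σ²/2)T] / (σ√T)
   = [ln(289.2650/95.4365) + (0.0096 + 0.5·0.2023²)·6.5637] / (0.2023·√6.5637)
   = [1.108882 + 0.197322] / 0.518287 = 2.520234
d₂ = d₁ − σ√T = 2.520234 − 0.518287 = 2.001947
N(d₁) = 0.994136,  N(d₂) = 0.977355,  e^(−rT) = 0.938933
E₀ = V₀·N(d₁) − D·e^(−rT)·N(d₂)
   = 289.2650·0.994136 − 95.4365·0.938933·0.977355 = 199.989551
B₀ = V₀ − E₀ = 289.2650 − 199.989551 = 89.275449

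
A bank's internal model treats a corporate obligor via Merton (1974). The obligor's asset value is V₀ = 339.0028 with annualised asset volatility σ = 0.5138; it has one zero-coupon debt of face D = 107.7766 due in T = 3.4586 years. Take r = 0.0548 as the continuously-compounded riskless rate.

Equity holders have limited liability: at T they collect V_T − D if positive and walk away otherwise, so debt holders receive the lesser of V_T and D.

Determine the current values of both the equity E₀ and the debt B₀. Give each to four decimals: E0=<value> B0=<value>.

E0=255.4842 B0=83.5186

d₁ = [ln(V₀/D) + (r + σ²/2)T] / (σ√T)
   = [ln(339.0028/107.7766) + (0.0548 + 0.5·0.5138²)·3.4586] / (0.5138·√3.4586)
   = [1.145948 + 0.646050] / 0.955530 = 1.875397
d₂ = d₁ − σ√T = 1.875397 − 0.955530 = 0.919867
N(d₁) = 0.969631,  N(d₂) = 0.821179,  e^(−rT) = 0.827347
E₀ = V₀·N(d₁) − D·e^(−rT)·N(d₂)
   = 339.0028·0.969631 − 107.7766·0.827347·0.821179 = 255.484206
B₀ = V₀ − E₀ = 339.0028 − 255.484206 = 83.518594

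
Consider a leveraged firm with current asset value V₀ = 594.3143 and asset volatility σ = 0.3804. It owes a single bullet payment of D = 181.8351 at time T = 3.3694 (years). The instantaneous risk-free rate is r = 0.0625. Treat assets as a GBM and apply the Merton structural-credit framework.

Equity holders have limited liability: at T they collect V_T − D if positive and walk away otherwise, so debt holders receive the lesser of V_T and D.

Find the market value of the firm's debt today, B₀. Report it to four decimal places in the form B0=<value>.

B0=145.6234

d₁ = [ln(V₀/D) + (r + σ²/2)T] / (σ√T)
   = [ln(594.3143/181.8351) + (0.0625 + 0.5·0.3804²)·3.3694] / (0.3804·√3.3694)
   = [1.184308 + 0.454371] / 0.698259 = 2.346805
d₂ = d₁ − σ√T = 2.346805 − 0.698259 = 1.648546
N(d₁) = 0.990532,  N(d₂) = 0.950380,  e^(−rT) = 0.810108
E₀ = V₀·N(d₁) − D·e^(−rT)·N(d₂)
   = 594.3143·0.990532 − 181.8351·0.810108·0.950380 = 448.690866
B₀ = V₀ − E₀ = 594.3143 − 448.690866 = 145.623434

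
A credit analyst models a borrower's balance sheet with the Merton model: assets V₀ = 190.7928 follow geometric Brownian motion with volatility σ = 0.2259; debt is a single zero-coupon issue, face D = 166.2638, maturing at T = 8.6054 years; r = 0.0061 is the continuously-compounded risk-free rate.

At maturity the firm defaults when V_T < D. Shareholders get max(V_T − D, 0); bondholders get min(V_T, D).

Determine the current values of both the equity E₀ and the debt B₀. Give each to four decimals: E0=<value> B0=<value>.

E0=63.5357 B0=127.2571

d₁ = [ln(V₀/D) + (r + σ²/2)T] / (σ√T)
   = [ln(190.7928/166.2638) + (0.0061 + 0.5·0.2259²)·8.6054] / (0.2259·√8.6054)
   = [0.137612 + 0.272063] / 0.662677 = 0.618213
d₂ = d₁ − σ√T = 0.618213 − 0.662677 = -0.044464
N(d₁) = 0.731783,  N(d₂) = 0.482267,  e^(−rT) = 0.948861
E₀ = V₀·N(d₁) − D·e^(−rT)·N(d₂)
   = 190.7928·0.731783 − 166.2638·0.948861·0.482267 = 63.535742
B₀ = V₀ − E₀ = 190.7928 − 63.535742 = 127.257058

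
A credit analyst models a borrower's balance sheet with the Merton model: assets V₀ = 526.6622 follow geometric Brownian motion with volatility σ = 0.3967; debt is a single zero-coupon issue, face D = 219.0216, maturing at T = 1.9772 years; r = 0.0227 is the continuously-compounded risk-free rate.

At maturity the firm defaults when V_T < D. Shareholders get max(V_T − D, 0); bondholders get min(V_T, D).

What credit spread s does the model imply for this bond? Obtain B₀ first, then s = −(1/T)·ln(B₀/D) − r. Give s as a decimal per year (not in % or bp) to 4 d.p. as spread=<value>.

d₁ = [ln(V₀/D) + (r + σ²/2)T] / (σ√T)
   = [ln(526.6622/219.0216) + (0.0227 + 0.5·0.3967²)·1.9772] / (0.3967·√1.9772)
   = [0.877389 + 0.200459] / 0.557812 = 1.932280
d₂ = d₁ − σ√T = 1.932280 − 0.557812 = 1.374469
N(d₁) = 0.973338,  N(d₂) = 0.915352,  e^(−rT) = 0.956110
E₀ = V₀·N(d₁) − D·e^(−rT)·N(d₂)
   = 526.6622·0.973338 − 219.0216·0.956110·0.915352 = 320.937426
B₀ = V₀ − E₀ = 526.6622 − 320.937426 = 205.724774
spread = −(1/T)·ln(B₀/D) − r = −(1/1.9772)·ln(205.724774/219.0216) − 0.0227 = 0.00897668

spread=0.0090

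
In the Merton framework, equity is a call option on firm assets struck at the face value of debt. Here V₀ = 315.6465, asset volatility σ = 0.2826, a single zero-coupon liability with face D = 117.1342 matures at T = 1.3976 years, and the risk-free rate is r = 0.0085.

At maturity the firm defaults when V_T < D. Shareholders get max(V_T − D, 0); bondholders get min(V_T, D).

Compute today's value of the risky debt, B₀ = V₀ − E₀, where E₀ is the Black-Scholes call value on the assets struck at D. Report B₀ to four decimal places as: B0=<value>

B0=115.7270

d₁ = [ln(V₀/D) + (r + σ²/2)T] / (σ√T)
   = [ln(315.6465/117.1342) + (0.0085 + 0.5·0.2826²)·1.3976] / (0.2826·√1.3976)
   = [0.991303 + 0.067688] / 0.334090 = 3.169775
d₂ = d₁ − σ√T = 3.169775 − 0.334090 = 2.835685
N(d₁) = 0.999237,  N(d₂) = 0.997714,  e^(−rT) = 0.988191
E₀ = V₀·N(d₁) − D·e^(−rT)·N(d₂)
   = 315.6465·0.999237 − 117.1342·0.988191·0.997714 = 199.919455
B₀ = V₀ − E₀ = 315.6465 − 199.919455 = 115.727045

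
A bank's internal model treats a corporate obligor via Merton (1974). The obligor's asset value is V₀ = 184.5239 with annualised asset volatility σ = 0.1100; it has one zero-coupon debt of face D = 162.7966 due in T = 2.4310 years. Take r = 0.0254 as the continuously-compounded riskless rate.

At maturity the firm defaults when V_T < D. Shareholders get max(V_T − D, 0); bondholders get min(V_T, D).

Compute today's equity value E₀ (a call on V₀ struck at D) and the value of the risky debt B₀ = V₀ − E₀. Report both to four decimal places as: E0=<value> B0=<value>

d₁ = [ln(V₀/D) + (r + σ²/2)T] / (σ√T)
   = [ln(184.5239/162.7966) + (0.0254 + 0.5·0.1100²)·2.4310] / (0.1100·√2.4310)
   = [0.125277 + 0.076455] / 0.171508 = 1.176225
d₂ = d₁ − σ√T = 1.176225 − 0.171508 = 1.004717
N(d₁) = 0.880248,  N(d₂) = 0.842483,  e^(−rT) = 0.940120
E₀ = V₀·N(d₁) − D·e^(−rT)·N(d₂)
   = 184.5239·0.880248 − 162.7966·0.940120·0.842483 = 33.485980
B₀ = V₀ − E₀ = 184.5239 − 33.485980 = 151.037920

E0=33.4860 B0=151.0379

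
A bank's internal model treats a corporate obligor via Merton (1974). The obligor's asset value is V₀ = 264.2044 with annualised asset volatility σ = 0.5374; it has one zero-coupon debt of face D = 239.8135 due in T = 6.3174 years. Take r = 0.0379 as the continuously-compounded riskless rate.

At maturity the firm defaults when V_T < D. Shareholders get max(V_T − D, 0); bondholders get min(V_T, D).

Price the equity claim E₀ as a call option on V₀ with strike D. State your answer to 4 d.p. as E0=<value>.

E0=154.0517

d₁ = [ln(V₀/D) + (r + σ²/2)T] / (σ√T)
   = [ln(264.2044/239.8135) + (0.0379 + 0.5·0.5374²)·6.3174] / (0.5374·√6.3174)
   = [0.096862 + 1.151658] / 1.350725 = 0.924333
d₂ = d₁ − σ√T = 0.924333 − 1.350725 = -0.426392
N(d₁) = 0.822344,  N(d₂) = 0.334911,  e^(−rT) = 0.787077
E₀ = V₀·N(d₁) − D·e^(−rT)·N(d₂)
   = 264.2044·0.822344 − 239.8135·0.787077·0.334911 = 154.051734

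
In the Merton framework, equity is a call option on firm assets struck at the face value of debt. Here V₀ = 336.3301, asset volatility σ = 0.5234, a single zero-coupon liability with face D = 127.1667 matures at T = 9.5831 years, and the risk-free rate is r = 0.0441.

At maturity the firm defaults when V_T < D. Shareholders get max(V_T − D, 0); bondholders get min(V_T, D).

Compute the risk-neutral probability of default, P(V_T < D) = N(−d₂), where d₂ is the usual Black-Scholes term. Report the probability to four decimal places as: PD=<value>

d₁ = [ln(V₀/D) + (r + σ²/2)T] / (σ√T)
   = [ln(336.3301/127.1667) + (0.0441 + 0.5·0.5234²)·9.5831] / (0.5234·√9.5831)
   = [0.972594 + 1.735248] / 1.620268 = 1.671232
d₂ = d₁ − σ√T = 1.671232 − 1.620268 = 0.050964
risk-neutral PD = N(−d₂) = N(-0.050964) = 0.479677

PD=0.4797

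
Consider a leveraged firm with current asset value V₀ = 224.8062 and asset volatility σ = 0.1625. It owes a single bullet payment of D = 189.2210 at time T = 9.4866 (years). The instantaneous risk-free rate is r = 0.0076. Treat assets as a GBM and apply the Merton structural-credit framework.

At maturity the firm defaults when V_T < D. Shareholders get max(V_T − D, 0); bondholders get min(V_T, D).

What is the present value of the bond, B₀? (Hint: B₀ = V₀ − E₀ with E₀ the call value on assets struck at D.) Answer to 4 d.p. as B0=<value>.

B0=156.3181

d₁ = [ln(V₀/D) + (r + σ²/2)T] / (σ√T)
   = [ln(224.8062/189.2210) + (0.0076 + 0.5·0.1625²)·9.4866] / (0.1625·√9.4866)
   = [0.172323 + 0.197351] / 0.500505 = 0.738602
d₂ = d₁ − σ√T = 0.738602 − 0.500505 = 0.238096
N(d₁) = 0.769926,  N(d₂) = 0.594097,  e^(−rT) = 0.930440
E₀ = V₀·N(d₁) − D·e^(−rT)·N(d₂)
   = 224.8062·0.769926 − 189.2210·0.930440·0.594097 = 68.488117
B₀ = V₀ − E₀ = 224.8062 − 68.488117 = 156.318083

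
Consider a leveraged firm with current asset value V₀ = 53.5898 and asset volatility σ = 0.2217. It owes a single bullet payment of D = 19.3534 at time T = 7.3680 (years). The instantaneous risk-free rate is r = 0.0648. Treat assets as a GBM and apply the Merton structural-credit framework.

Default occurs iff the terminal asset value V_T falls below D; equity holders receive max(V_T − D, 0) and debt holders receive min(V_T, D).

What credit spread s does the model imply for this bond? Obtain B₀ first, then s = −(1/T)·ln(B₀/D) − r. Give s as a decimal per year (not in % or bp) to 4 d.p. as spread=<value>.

spread=0.0003

d₁ = [ln(V₀/D) + (r + σ²/2)T] / (σ√T)
   = [ln(53.5898/19.3534) + (0.0648 + 0.5·0.2217²)·7.3680] / (0.2217·√7.3680)
   = [1.018491 + 0.658518] / 0.601784 = 2.786730
d₂ = d₁ − σ√T = 2.786730 − 0.601784 = 2.184946
N(d₁) = 0.997338,  N(d₂) = 0.985554,  e^(−rT) = 0.620366
E₀ = V₀·N(d₁) − D·e^(−rT)·N(d₂)
   = 53.5898·0.997338 − 19.3534·0.620366·0.985554 = 41.614400
B₀ = V₀ − E₀ = 53.5898 − 41.614400 = 11.975400
spread = −(1/T)·ln(B₀/D) − r = −(1/7.3680)·ln(11.975400/19.3534) − 0.0648 = 0.00034842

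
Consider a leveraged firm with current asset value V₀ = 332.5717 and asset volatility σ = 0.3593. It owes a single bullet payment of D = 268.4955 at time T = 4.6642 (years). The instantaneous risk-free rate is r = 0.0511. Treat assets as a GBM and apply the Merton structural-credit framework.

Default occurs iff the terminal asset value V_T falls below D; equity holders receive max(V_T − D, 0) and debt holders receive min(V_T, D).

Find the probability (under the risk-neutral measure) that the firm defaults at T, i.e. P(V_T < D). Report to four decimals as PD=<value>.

d₁ = [ln(V₀/D) + (r + σ²/2)T] / (σ√T)
   = [ln(332.5717/268.4955) + (0.0511 + 0.5·0.3593²)·4.6642] / (0.3593·√4.6642)
   = [0.214021 + 0.539407] / 0.775972 = 0.970948
d₂ = d₁ − σ√T = 0.970948 − 0.775972 = 0.194976
risk-neutral PD = N(−d₂) = N(-0.194976) = 0.422706

PD=0.4227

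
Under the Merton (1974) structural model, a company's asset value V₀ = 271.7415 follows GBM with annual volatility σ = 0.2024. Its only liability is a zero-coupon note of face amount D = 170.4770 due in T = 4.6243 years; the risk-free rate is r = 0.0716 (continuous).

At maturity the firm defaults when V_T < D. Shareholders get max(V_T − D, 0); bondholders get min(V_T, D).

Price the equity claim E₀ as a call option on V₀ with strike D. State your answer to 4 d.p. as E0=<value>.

E0=150.3427

d₁ = [ln(V₀/D) + (r + σ²/2)T] / (σ√T)
   = [ln(271.7415/170.4770) + (0.0716 + 0.5·0.2024²)·4.6243] / (0.2024·√4.6243)
   = [0.466251 + 0.425819] / 0.435245 = 2.049582
d₂ = d₁ − σ√T = 2.049582 − 0.435245 = 1.614337
N(d₁) = 0.979797,  N(d₂) = 0.946773,  e^(−rT) = 0.718133
E₀ = V₀·N(d₁) − D·e^(−rT)·N(d₂)
   = 271.7415·0.979797 − 170.4770·0.718133·0.946773 = 150.342721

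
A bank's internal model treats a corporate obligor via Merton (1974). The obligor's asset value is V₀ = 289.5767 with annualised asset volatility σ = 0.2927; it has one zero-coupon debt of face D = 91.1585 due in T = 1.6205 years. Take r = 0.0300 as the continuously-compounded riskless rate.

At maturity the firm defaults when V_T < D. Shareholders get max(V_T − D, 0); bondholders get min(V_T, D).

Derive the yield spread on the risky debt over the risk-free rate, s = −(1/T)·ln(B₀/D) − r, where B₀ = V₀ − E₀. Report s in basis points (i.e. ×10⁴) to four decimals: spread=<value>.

d₁ = [ln(V₀/D) + (r + σ²/2)T] / (σ√T)
   = [ln(289.5767/91.1585) + (0.0300 + 0.5·0.2927²)·1.6205] / (0.2927·√1.6205)
   = [1.155820 + 0.118032] / 0.372604 = 3.418785
d₂ = d₁ − σ√T = 3.418785 − 0.372604 = 3.046181
N(d₁) = 0.999685,  N(d₂) = 0.998841,  e^(−rT) = 0.952548
E₀ = V₀·N(d₁) − D·e^(−rT)·N(d₂)
   = 289.5767·0.999685 − 91.1585·0.952548·0.998841 = 202.753424
B₀ = V₀ − E₀ = 289.5767 − 202.753424 = 86.823276
spread = −(1/T)·ln(B₀/D) − r = −(1/1.6205)·ln(86.823276/91.1585) − 0.0300 = 0.00006788
in basis points: 0.00006788 × 10⁴ = 0.6788 bp

spread=0.6788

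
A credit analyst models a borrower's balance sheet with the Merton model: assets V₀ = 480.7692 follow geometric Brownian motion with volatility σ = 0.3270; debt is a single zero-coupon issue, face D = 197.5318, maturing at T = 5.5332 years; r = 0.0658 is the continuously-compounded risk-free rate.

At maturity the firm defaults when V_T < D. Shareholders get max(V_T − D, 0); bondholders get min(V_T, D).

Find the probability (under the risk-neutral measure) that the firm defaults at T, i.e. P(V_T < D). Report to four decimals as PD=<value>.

PD=0.1065

d₁ = [ln(V₀/D) + (r + σ²/2)T] / (σ√T)
   = [ln(480.7692/197.5318) + (0.0658 + 0.5·0.3270²)·5.5332] / (0.3270·√5.5332)
   = [0.889488 + 0.659914] / 0.769194 = 2.014319
d₂ = d₁ − σ√T = 2.014319 − 0.769194 = 1.245125
risk-neutral PD = N(−d₂) = N(-1.245125) = 0.106543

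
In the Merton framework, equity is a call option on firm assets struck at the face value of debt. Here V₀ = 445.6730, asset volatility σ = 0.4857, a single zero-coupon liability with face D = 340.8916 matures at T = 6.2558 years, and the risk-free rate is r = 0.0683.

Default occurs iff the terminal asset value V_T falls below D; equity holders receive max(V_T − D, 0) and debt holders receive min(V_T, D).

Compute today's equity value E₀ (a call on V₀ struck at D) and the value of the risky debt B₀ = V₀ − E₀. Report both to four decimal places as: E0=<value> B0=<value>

E0=284.5460 B0=161.1270

d₁ = [ln(V₀/D) + (r + σ²/2)T] / (σ√T)
   = [ln(445.6730/340.8916) + (0.0683 + 0.5·0.4857²)·6.2558] / (0.4857·√6.2558)
   = [0.268021 + 1.165157] / 1.214813 = 1.179751
d₂ = d₁ − σ√T = 1.179751 − 1.214813 = -0.035062
N(d₁) = 0.880950,  N(d₂) = 0.486015,  e^(−rT) = 0.652287
E₀ = V₀·N(d₁) − D·e^(−rT)·N(d₂)
   = 445.6730·0.880950 − 340.8916·0.652287·0.486015 = 284.545953
B₀ = V₀ − E₀ = 445.6730 − 284.545953 = 161.127047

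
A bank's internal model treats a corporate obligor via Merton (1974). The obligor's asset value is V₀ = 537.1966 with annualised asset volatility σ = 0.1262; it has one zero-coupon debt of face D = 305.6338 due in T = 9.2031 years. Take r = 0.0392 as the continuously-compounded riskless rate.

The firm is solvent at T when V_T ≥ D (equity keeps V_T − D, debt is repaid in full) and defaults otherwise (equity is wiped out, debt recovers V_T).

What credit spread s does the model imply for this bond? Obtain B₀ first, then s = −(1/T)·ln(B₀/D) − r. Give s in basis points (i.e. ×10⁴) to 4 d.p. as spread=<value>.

d₁ = [ln(V₀/D) + (r + σ²/2)T] / (σ√T)
   = [ln(537.1966/305.6338) + (0.0392 + 0.5·0.1262²)·9.2031] / (0.1262·√9.2031)
   = [0.563976 + 0.434048] / 0.382848 = 2.606842
d₂ = d₁ − σ√T = 2.606842 − 0.382848 = 2.223994
N(d₁) = 0.995431,  N(d₂) = 0.986926,  e^(−rT) = 0.697145
E₀ = V₀·N(d₁) − D·e^(−rT)·N(d₂)
   = 537.1966·0.995431 − 305.6338·0.697145·0.986926 = 324.456744
B₀ = V₀ − E₀ = 537.1966 − 324.456744 = 212.739856
spread = −(1/T)·ln(B₀/D) − r = −(1/9.2031)·ln(212.739856/305.6338) − 0.0392 = 0.00016908
in basis points: 0.00016908 × 10⁴ = 1.6908 bp

spread=1.6908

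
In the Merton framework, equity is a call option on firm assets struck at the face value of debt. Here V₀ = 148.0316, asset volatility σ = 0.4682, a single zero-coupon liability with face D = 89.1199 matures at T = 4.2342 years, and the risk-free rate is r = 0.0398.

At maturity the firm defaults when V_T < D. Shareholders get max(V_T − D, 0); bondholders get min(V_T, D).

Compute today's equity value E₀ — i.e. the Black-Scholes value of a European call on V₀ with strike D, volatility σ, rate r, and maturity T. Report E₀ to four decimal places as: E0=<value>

d₁ = [ln(V₀/D) + (r + σ²/2)T] / (σ√T)
   = [ln(148.0316/89.1199) + (0.0398 + 0.5·0.4682²)·4.2342] / (0.4682·√4.2342)
   = [0.507443 + 0.632613] / 0.963423 = 1.183339
d₂ = d₁ − σ√T = 1.183339 − 0.963423 = 0.219916
N(d₁) = 0.881663,  N(d₂) = 0.587032,  e^(−rT) = 0.844913
E₀ = V₀·N(d₁) − D·e^(−rT)·N(d₂)
   = 148.0316·0.881663 − 89.1199·0.844913·0.587032 = 86.311265

E0=86.3113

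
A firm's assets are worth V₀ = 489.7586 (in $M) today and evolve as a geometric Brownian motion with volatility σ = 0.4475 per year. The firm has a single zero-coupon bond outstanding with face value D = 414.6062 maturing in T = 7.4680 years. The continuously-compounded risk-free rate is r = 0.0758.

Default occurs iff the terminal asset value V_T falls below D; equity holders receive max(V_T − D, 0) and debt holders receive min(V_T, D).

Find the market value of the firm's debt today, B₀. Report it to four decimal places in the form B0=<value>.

d₁ = [ln(V₀/D) + (r + σ²/2)T] / (σ√T)
   = [ln(489.7586/414.6062) + (0.0758 + 0.5·0.4475²)·7.4680] / (0.4475·√7.4680)
   = [0.166583 + 1.313831] / 1.222912 = 1.210565
d₂ = d₁ − σ√T = 1.210565 − 1.222912 = -0.012347
N(d₁) = 0.886969,  N(d₂) = 0.495074,  e^(−rT) = 0.567750
E₀ = V₀·N(d₁) − D·e^(−rT)·N(d₂)
   = 489.7586·0.886969 − 414.6062·0.567750·0.495074 = 317.863806
B₀ = V₀ − E₀ = 489.7586 − 317.863806 = 171.894794

B0=171.8948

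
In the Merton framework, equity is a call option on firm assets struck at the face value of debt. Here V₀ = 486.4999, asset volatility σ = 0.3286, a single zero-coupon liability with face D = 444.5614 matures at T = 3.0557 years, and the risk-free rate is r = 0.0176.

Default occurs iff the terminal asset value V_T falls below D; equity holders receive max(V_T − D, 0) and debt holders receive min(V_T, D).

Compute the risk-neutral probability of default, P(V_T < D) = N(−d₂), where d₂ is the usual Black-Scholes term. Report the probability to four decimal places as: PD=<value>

PD=0.5146

d₁ = [ln(V₀/D) + (r + σ²/2)T] / (σ√T)
   = [ln(486.4999/444.5614) + (0.0176 + 0.5·0.3286²)·3.0557] / (0.3286·√3.0557)
   = [0.090149 + 0.218754] / 0.574411 = 0.537773
d₂ = d₁ − σ√T = 0.537773 − 0.574411 = -0.036638
risk-neutral PD = N(−d₂) = N(0.036638) = 0.514613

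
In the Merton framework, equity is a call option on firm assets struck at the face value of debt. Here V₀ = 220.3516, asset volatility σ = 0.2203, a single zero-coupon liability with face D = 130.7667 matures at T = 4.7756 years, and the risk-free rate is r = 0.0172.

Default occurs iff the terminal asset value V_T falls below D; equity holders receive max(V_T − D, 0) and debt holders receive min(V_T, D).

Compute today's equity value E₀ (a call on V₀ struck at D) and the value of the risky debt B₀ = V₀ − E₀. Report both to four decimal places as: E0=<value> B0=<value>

E0=103.7503 B0=116.6013

d₁ = [ln(V₀/D) + (r + σ²/2)T] / (σ√T)
   = [ln(220.3516/130.7667) + (0.0172 + 0.5·0.2203²)·4.7756] / (0.2203·√4.7756)
   = [0.521810 + 0.198025] / 0.481425 = 1.495218
d₂ = d₁ − σ√T = 1.495218 − 0.481425 = 1.013793
N(d₁) = 0.932571,  N(d₂) = 0.844659,  e^(−rT) = 0.921143
E₀ = V₀·N(d₁) − D·e^(−rT)·N(d₂)
   = 220.3516·0.932571 − 130.7667·0.921143·0.844659 = 103.750305
B₀ = V₀ − E₀ = 220.3516 − 103.750305 = 116.601295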